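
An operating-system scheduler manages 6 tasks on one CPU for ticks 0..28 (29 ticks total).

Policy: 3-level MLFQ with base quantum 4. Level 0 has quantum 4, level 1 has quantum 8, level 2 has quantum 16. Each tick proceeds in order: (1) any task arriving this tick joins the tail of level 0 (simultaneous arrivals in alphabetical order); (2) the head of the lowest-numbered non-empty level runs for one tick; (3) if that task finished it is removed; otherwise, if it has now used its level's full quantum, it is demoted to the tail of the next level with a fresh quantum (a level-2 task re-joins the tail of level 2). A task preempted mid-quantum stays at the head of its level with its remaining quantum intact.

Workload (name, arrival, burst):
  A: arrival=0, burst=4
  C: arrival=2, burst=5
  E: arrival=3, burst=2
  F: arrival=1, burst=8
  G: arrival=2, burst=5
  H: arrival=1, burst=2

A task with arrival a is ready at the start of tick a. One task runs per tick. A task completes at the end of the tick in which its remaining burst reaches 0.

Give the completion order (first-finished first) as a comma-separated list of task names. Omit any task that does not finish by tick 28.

completion order = A, H, E, F, C, G

t=0: L0/L1/L2 = A/-/- → run A
t=1: L0/L1/L2 = AFH/-/- → run A
t=2: L0/L1/L2 = AFHCG/-/- → run A
t=3: L0/L1/L2 = AFHCGE/-/- → run A
t=4: L0/L1/L2 = FHCGE/-/- → run F
t=5: L0/L1/L2 = FHCGE/-/- → run F
t=6: L0/L1/L2 = FHCGE/-/- → run F
t=7: L0/L1/L2 = FHCGE/-/- → run F
t=8: L0/L1/L2 = HCGE/F/- → run H
t=9: L0/L1/L2 = HCGE/F/- → run H
t=10: L0/L1/L2 = CGE/F/- → run C
t=11: L0/L1/L2 = CGE/F/- → run C
t=12: L0/L1/L2 = CGE/F/- → run C
t=13: L0/L1/L2 = CGE/F/- → run C
t=14: L0/L1/L2 = GE/FC/- → run G
t=15: L0/L1/L2 = GE/FC/- → run G
t=16: L0/L1/L2 = GE/FC/- → run G
t=17: L0/L1/L2 = GE/FC/- → run G
t=18: L0/L1/L2 = E/FCG/- → run E
t=19: L0/L1/L2 = E/FCG/- → run E
t=20: L0/L1/L2 = -/FCG/- → run F
t=21: L0/L1/L2 = -/FCG/- → run F
t=22: L0/L1/L2 = -/FCG/- → run F
t=23: L0/L1/L2 = -/FCG/- → run F
t=24: L0/L1/L2 = -/CG/- → run C
t=25: L0/L1/L2 = -/G/- → run G
t=26: (idle)
t=27: (idle)
t=28: (idle)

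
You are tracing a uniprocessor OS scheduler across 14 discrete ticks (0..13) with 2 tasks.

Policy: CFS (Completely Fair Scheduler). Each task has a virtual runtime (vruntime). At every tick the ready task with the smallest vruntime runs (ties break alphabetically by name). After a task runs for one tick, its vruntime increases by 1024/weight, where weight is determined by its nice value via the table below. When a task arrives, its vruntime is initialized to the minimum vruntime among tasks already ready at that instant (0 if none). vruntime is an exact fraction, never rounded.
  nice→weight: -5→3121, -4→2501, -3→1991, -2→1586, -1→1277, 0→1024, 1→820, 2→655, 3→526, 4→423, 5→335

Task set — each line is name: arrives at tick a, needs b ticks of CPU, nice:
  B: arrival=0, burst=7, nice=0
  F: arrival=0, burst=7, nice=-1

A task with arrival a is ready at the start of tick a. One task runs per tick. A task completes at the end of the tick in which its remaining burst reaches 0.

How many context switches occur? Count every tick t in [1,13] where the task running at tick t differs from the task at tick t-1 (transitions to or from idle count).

context switches = 10

t=0: vr[B=0 F=0] → run B
t=1: vr[B=1 F=0] → run F
t=2: vr[B=1 F=1024/1277] → run F
t=3: vr[B=1 F=2048/1277] → run B
t=4: vr[B=2 F=2048/1277] → run F
t=5: vr[B=2 F=3072/1277] → run B
t=6: vr[B=3 F=3072/1277] → run F
t=7: vr[B=3 F=4096/1277] → run B
t=8: vr[B=4 F=4096/1277] → run F
t=9: vr[B=4 F=5120/1277] → run B
t=10: vr[B=5 F=5120/1277] → run F
t=11: vr[B=5 F=6144/1277] → run F
t=12: vr[B=5] → run B
t=13: vr[B=6] → run B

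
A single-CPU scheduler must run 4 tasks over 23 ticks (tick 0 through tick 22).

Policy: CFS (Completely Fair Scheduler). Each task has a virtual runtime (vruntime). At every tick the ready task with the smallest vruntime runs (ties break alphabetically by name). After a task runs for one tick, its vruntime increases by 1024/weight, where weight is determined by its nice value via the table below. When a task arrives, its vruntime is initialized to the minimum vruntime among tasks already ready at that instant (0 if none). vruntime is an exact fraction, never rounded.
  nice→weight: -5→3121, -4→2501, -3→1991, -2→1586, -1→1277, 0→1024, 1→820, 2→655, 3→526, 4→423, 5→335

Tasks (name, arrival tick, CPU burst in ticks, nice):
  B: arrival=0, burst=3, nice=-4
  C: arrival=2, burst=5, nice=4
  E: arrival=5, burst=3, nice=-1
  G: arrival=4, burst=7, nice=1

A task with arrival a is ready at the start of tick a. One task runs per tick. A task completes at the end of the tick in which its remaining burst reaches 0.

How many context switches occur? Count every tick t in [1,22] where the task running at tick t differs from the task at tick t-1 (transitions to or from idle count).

t=0: vr[B=0] → run B
t=1: vr[B=1024/2501] → run B
t=2: vr[B=2048/2501 C=2048/2501] → run B
t=3: vr[C=2048/2501] → run C
t=4: vr[C=3427328/1057923 G=3427328/1057923] → run C
t=5: vr[C=5988352/1057923 E=3427328/1057923 G=3427328/1057923] → run E
t=6: vr[C=5988352/1057923 E=5460011008/1350967671 G=3427328/1057923] → run G
t=7: vr[C=5988352/1057923 E=5460011008/1350967671 G=23742208/5289615] → run E
t=8: vr[C=5988352/1057923 E=6543324160/1350967671 G=23742208/5289615] → run G
t=9: vr[C=5988352/1057923 E=6543324160/1350967671 G=30347776/5289615] → run E
t=10: vr[C=5988352/1057923 G=30347776/5289615] → run C
t=11: vr[C=2849792/352641 G=30347776/5289615] → run G
t=12: vr[C=2849792/352641 G=36953344/5289615] → run G
t=13: vr[C=2849792/352641 G=43558912/5289615] → run C
t=14: vr[C=11110400/1057923 G=43558912/5289615] → run G
t=15: vr[C=11110400/1057923 G=10032896/1057923] → run G
t=16: vr[C=11110400/1057923 G=56770048/5289615] → run C
t=17: vr[G=56770048/5289615] → run G
t=18: (idle)
t=19: (idle)
t=20: (idle)
t=21: (idle)
t=22: (idle)

context switches = 13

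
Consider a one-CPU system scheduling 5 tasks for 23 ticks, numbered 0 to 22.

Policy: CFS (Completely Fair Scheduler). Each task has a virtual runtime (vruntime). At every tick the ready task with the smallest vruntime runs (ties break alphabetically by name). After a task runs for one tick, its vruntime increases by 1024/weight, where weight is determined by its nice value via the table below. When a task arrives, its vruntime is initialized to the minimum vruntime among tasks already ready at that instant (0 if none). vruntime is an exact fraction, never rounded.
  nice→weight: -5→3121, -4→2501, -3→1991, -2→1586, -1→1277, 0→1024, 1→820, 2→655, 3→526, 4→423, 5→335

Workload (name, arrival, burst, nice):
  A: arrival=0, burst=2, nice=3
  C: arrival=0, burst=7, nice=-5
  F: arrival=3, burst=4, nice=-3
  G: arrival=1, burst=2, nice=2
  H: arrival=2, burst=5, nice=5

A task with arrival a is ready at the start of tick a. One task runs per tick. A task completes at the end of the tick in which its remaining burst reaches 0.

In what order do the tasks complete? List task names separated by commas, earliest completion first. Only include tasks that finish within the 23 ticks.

t=0: vr[A=0 C=0] → run A
t=1: vr[A=512/263 C=0 G=0] → run C
t=2: vr[A=512/263 C=1024/3121 G=0 H=0] → run G
t=3: vr[A=512/263 C=1024/3121 F=0 G=1024/655 H=0] → run F
t=4: vr[A=512/263 C=1024/3121 F=1024/1991 G=1024/655 H=0] → run H
t=5: vr[A=512/263 C=1024/3121 F=1024/1991 G=1024/655 H=1024/335] → run C
t=6: vr[A=512/263 C=2048/3121 F=1024/1991 G=1024/655 H=1024/335] → run F
t=7: vr[A=512/263 C=2048/3121 F=2048/1991 G=1024/655 H=1024/335] → run C
t=8: vr[A=512/263 C=3072/3121 F=2048/1991 G=1024/655 H=1024/335] → run C
t=9: vr[A=512/263 C=4096/3121 F=2048/1991 G=1024/655 H=1024/335] → run F
t=10: vr[A=512/263 C=4096/3121 F=3072/1991 G=1024/655 H=1024/335] → run C
t=11: vr[A=512/263 C=5120/3121 F=3072/1991 G=1024/655 H=1024/335] → run F
t=12: vr[A=512/263 C=5120/3121 G=1024/655 H=1024/335] → run G
t=13: vr[A=512/263 C=5120/3121 H=1024/335] → run C
t=14: vr[A=512/263 C=6144/3121 H=1024/335] → run A
t=15: vr[C=6144/3121 H=1024/335] → run C
t=16: vr[H=1024/335] → run H
t=17: vr[H=2048/335] → run H
t=18: vr[H=3072/335] → run H
t=19: vr[H=4096/335] → run H
t=20: (idle)
t=21: (idle)
t=22: (idle)

completion order = F, G, A, C, H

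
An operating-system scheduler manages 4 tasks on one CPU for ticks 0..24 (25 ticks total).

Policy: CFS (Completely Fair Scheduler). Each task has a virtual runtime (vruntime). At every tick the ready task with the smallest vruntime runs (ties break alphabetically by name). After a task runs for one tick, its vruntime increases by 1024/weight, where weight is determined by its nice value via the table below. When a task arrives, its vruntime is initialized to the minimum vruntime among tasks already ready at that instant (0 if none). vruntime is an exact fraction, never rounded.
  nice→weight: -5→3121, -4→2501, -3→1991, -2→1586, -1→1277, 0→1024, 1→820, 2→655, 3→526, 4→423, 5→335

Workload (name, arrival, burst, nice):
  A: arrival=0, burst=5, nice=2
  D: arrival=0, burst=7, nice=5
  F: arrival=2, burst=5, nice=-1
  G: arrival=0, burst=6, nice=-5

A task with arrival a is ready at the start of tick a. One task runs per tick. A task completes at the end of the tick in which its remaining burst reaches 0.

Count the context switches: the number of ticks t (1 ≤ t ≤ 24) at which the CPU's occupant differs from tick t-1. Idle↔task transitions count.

t=0: vr[A=0 D=0 G=0] → run A
t=1: vr[A=1024/655 D=0 G=0] → run D
t=2: vr[A=1024/655 D=1024/335 F=0 G=0] → run F
t=3: vr[A=1024/655 D=1024/335 F=1024/1277 G=0] → run G
t=4: vr[A=1024/655 D=1024/335 F=1024/1277 G=1024/3121] → run G
t=5: vr[A=1024/655 D=1024/335 F=1024/1277 G=2048/3121] → run G
t=6: vr[A=1024/655 D=1024/335 F=1024/1277 G=3072/3121] → run F
t=7: vr[A=1024/655 D=1024/335 F=2048/1277 G=3072/3121] → run G
t=8: vr[A=1024/655 D=1024/335 F=2048/1277 G=4096/3121] → run G
t=9: vr[A=1024/655 D=1024/335 F=2048/1277 G=5120/3121] → run A
t=10: vr[A=2048/655 D=1024/335 F=2048/1277 G=5120/3121] → run F
t=11: vr[A=2048/655 D=1024/335 F=3072/1277 G=5120/3121] → run G
t=12: vr[A=2048/655 D=1024/335 F=3072/1277] → run F
t=13: vr[A=2048/655 D=1024/335 F=4096/1277] → run D
t=14: vr[A=2048/655 D=2048/335 F=4096/1277] → run A
t=15: vr[A=3072/655 D=2048/335 F=4096/1277] → run F
t=16: vr[A=3072/655 D=2048/335] → run A
t=17: vr[A=4096/655 D=2048/335] → run D
t=18: vr[A=4096/655 D=3072/335] → run A
t=19: vr[D=3072/335] → run D
t=20: vr[D=4096/335] → run D
t=21: vr[D=1024/67] → run D
t=22: vr[D=6144/335] → run D
t=23: (idle)
t=24: (idle)

context switches = 17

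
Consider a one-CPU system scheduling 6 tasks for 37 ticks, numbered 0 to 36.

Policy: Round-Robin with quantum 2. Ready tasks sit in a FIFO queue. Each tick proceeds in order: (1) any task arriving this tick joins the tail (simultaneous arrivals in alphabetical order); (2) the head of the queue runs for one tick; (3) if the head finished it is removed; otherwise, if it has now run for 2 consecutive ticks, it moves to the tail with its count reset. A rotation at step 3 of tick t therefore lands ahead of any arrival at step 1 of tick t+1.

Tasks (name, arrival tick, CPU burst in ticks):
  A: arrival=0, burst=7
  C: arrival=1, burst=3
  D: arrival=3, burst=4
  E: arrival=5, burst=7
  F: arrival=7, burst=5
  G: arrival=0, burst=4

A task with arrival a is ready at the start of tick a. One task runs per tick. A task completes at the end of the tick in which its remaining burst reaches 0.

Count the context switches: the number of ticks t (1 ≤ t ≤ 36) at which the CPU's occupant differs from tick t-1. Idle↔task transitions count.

context switches = 17

t=0: queue=[A,G] q_used=0 → run A
t=1: queue=[A,G,C] q_used=1 → run A
t=2: queue=[G,C,A] q_used=0 → run G
t=3: queue=[G,C,A,D] q_used=1 → run G
t=4: queue=[C,A,D,G] q_used=0 → run C
t=5: queue=[C,A,D,G,E] q_used=1 → run C
t=6: queue=[A,D,G,E,C] q_used=0 → run A
t=7: queue=[A,D,G,E,C,F] q_used=1 → run A
t=8: queue=[D,G,E,C,F,A] q_used=0 → run D
t=9: queue=[D,G,E,C,F,A] q_used=1 → run D
t=10: queue=[G,E,C,F,A,D] q_used=0 → run G
t=11: queue=[G,E,C,F,A,D] q_used=1 → run G
t=12: queue=[E,C,F,A,D] q_used=0 → run E
t=13: queue=[E,C,F,A,D] q_used=1 → run E
t=14: queue=[C,F,A,D,E] q_used=0 → run C
t=15: queue=[F,A,D,E] q_used=0 → run F
t=16: queue=[F,A,D,E] q_used=1 → run F
t=17: queue=[A,D,E,F] q_used=0 → run A
t=18: queue=[A,D,E,F] q_used=1 → run A
t=19: queue=[D,E,F,A] q_used=0 → run D
t=20: queue=[D,E,F,A] q_used=1 → run D
t=21: queue=[E,F,A] q_used=0 → run E
t=22: queue=[E,F,A] q_used=1 → run E
t=23: queue=[F,A,E] q_used=0 → run F
t=24: queue=[F,A,E] q_used=1 → run F
t=25: queue=[A,E,F] q_used=0 → run A
t=26: queue=[E,F] q_used=0 → run E
t=27: queue=[E,F] q_used=1 → run E
t=28: queue=[F,E] q_used=0 → run F
t=29: queue=[E] q_used=0 → run E
t=30: (idle)
t=31: (idle)
t=32: (idle)
t=33: (idle)
t=34: (idle)
t=35: (idle)
t=36: (idle)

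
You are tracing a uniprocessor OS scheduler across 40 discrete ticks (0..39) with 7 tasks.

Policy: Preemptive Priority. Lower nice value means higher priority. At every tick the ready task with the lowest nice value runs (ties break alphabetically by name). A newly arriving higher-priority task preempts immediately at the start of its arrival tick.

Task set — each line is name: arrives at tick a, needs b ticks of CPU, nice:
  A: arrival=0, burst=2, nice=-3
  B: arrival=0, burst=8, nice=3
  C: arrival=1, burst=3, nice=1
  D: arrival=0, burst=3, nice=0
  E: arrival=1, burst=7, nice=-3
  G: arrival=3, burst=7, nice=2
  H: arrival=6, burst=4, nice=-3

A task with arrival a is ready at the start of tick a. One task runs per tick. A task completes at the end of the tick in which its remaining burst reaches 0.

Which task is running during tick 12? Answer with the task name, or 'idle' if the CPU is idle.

running at tick 12 = H

t=0: ready={A,B,D} → run A
t=1: ready={A,B,C,D,E} → run A
t=2: ready={B,C,D,E} → run E
t=3: ready={B,C,D,E,G} → run E
t=4: ready={B,C,D,E,G} → run E
t=5: ready={B,C,D,E,G} → run E
t=6: ready={B,C,D,E,G,H} → run E
t=7: ready={B,C,D,E,G,H} → run E
t=8: ready={B,C,D,E,G,H} → run E
t=9: ready={B,C,D,G,H} → run H
t=10: ready={B,C,D,G,H} → run H
t=11: ready={B,C,D,G,H} → run H
t=12: ready={B,C,D,G,H} → run H
t=13: ready={B,C,D,G} → run D
t=14: ready={B,C,D,G} → run D
t=15: ready={B,C,D,G} → run D
t=16: ready={B,C,G} → run C
t=17: ready={B,C,G} → run C
t=18: ready={B,C,G} → run C
t=19: ready={B,G} → run G
t=20: ready={B,G} → run G
t=21: ready={B,G} → run G
t=22: ready={B,G} → run G
t=23: ready={B,G} → run G
t=24: ready={B,G} → run G
t=25: ready={B,G} → run G
t=26: ready={B} → run B
t=27: ready={B} → run B
t=28: ready={B} → run B
t=29: ready={B} → run B
t=30: ready={B} → run B
t=31: ready={B} → run B
t=32: ready={B} → run B
t=33: ready={B} → run B
t=34: (idle)
t=35: (idle)
t=36: (idle)
t=37: (idle)
t=38: (idle)
t=39: (idle)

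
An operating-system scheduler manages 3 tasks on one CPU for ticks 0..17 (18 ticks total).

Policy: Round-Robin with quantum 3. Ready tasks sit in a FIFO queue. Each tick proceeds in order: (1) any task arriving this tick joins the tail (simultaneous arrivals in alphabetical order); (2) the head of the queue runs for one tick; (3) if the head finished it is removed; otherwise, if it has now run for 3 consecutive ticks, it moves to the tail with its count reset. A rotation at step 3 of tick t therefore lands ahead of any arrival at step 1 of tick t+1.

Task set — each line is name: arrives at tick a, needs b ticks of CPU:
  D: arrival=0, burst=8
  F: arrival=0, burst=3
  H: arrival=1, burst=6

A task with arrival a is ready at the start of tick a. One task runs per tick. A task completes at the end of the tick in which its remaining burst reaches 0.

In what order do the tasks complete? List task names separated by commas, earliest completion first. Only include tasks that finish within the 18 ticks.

completion order = F, H, D

t=0: queue=[D,F] q_used=0 → run D
t=1: queue=[D,F,H] q_used=1 → run D
t=2: queue=[D,F,H] q_used=2 → run D
t=3: queue=[F,H,D] q_used=0 → run F
t=4: queue=[F,H,D] q_used=1 → run F
t=5: queue=[F,H,D] q_used=2 → run F
t=6: queue=[H,D] q_used=0 → run H
t=7: queue=[H,D] q_used=1 → run H
t=8: queue=[H,D] q_used=2 → run H
t=9: queue=[D,H] q_used=0 → run D
t=10: queue=[D,H] q_used=1 → run D
t=11: queue=[D,H] q_used=2 → run D
t=12: queue=[H,D] q_used=0 → run H
t=13: queue=[H,D] q_used=1 → run H
t=14: queue=[H,D] q_used=2 → run H
t=15: queue=[D] q_used=0 → run D
t=16: queue=[D] q_used=1 → run D
t=17: (idle)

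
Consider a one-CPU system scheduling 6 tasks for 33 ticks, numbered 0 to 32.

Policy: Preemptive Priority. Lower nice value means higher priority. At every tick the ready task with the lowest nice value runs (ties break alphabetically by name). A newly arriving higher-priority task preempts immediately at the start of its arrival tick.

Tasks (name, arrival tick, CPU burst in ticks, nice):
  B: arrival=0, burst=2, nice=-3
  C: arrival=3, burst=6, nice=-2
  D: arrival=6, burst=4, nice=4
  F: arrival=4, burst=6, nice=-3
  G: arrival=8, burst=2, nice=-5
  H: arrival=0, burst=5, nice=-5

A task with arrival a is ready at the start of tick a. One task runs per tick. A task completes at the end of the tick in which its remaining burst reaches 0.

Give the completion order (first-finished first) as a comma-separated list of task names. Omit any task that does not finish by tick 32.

t=0: ready={B,H} → run H
t=1: ready={B,H} → run H
t=2: ready={B,H} → run H
t=3: ready={B,C,H} → run H
t=4: ready={B,C,F,H} → run H
t=5: ready={B,C,F} → run B
t=6: ready={B,C,D,F} → run B
t=7: ready={C,D,F} → run F
t=8: ready={C,D,F,G} → run G
t=9: ready={C,D,F,G} → run G
t=10: ready={C,D,F} → run F
t=11: ready={C,D,F} → run F
t=12: ready={C,D,F} → run F
t=13: ready={C,D,F} → run F
t=14: ready={C,D,F} → run F
t=15: ready={C,D} → run C
t=16: ready={C,D} → run C
t=17: ready={C,D} → run C
t=18: ready={C,D} → run C
t=19: ready={C,D} → run C
t=20: ready={C,D} → run C
t=21: ready={D} → run D
t=22: ready={D} → run D
t=23: ready={D} → run D
t=24: ready={D} → run D
t=25: (idle)
t=26: (idle)
t=27: (idle)
t=28: (idle)
t=29: (idle)
t=30: (idle)
t=31: (idle)
t=32: (idle)

completion order = H, B, G, F, C, D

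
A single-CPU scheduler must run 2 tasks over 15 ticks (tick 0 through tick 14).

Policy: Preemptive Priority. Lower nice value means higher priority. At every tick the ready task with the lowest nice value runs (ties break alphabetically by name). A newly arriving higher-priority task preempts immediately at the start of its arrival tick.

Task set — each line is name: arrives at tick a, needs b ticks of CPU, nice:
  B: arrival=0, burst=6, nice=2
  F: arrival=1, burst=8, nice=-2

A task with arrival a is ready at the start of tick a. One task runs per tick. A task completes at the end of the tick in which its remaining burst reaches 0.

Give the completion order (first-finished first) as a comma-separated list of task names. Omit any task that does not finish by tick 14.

completion order = F, B

t=0: ready={B} → run B
t=1: ready={B,F} → run F
t=2: ready={B,F} → run F
t=3: ready={B,F} → run F
t=4: ready={B,F} → run F
t=5: ready={B,F} → run F
t=6: ready={B,F} → run F
t=7: ready={B,F} → run F
t=8: ready={B,F} → run F
t=9: ready={B} → run B
t=10: ready={B} → run B
t=11: ready={B} → run B
t=12: ready={B} → run B
t=13: ready={B} → run B
t=14: (idle)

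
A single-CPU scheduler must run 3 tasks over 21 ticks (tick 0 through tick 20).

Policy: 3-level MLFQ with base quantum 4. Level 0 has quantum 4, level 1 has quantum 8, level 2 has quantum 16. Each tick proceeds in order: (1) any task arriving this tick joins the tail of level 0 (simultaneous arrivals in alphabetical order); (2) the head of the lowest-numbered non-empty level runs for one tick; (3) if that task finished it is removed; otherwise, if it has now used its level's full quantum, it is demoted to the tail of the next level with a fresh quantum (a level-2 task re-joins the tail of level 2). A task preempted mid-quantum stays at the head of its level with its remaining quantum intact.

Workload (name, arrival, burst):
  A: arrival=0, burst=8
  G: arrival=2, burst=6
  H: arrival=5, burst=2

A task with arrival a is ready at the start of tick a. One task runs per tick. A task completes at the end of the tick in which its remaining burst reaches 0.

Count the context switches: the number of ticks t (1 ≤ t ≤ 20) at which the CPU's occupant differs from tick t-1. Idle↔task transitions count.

context switches = 5

t=0: L0/L1/L2 = A/-/- → run A
t=1: L0/L1/L2 = A/-/- → run A
t=2: L0/L1/L2 = AG/-/- → run A
t=3: L0/L1/L2 = AG/-/- → run A
t=4: L0/L1/L2 = G/A/- → run G
t=5: L0/L1/L2 = GH/A/- → run G
t=6: L0/L1/L2 = GH/A/- → run G
t=7: L0/L1/L2 = GH/A/- → run G
t=8: L0/L1/L2 = H/AG/- → run H
t=9: L0/L1/L2 = H/AG/- → run H
t=10: L0/L1/L2 = -/AG/- → run A
t=11: L0/L1/L2 = -/AG/- → run A
t=12: L0/L1/L2 = -/AG/- → run A
t=13: L0/L1/L2 = -/AG/- → run A
t=14: L0/L1/L2 = -/G/- → run G
t=15: L0/L1/L2 = -/G/- → run G
t=16: (idle)
t=17: (idle)
t=18: (idle)
t=19: (idle)
t=20: (idle)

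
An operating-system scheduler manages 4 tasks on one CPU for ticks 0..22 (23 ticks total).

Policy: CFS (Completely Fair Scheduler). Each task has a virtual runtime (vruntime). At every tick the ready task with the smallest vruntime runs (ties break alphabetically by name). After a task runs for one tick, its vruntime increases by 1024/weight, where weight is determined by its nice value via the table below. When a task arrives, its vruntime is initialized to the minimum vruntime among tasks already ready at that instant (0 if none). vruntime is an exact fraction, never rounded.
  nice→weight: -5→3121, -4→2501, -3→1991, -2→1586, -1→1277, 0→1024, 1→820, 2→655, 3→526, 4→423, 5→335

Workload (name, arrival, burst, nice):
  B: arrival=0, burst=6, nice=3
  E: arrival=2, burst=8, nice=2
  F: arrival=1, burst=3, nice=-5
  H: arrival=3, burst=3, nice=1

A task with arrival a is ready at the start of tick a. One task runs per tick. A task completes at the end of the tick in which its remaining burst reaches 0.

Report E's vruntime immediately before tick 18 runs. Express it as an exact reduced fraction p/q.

vruntime(E, start of tick 18) = 1951232/172265

t=0: vr[B=0] → run B
t=1: vr[B=512/263 F=512/263] → run B
t=2: vr[B=1024/263 E=512/263 F=512/263] → run E
t=3: vr[B=1024/263 E=604672/172265 F=512/263 H=512/263] → run F
t=4: vr[B=1024/263 E=604672/172265 F=1867264/820823 H=512/263] → run H
t=5: vr[B=1024/263 E=604672/172265 F=1867264/820823 H=172288/53915] → run F
t=6: vr[B=1024/263 E=604672/172265 F=2136576/820823 H=172288/53915] → run F
t=7: vr[B=1024/263 E=604672/172265 H=172288/53915] → run H
t=8: vr[B=1024/263 E=604672/172265 H=239616/53915] → run E
t=9: vr[B=1024/263 E=873984/172265 H=239616/53915] → run B
t=10: vr[B=1536/263 E=873984/172265 H=239616/53915] → run H
t=11: vr[B=1536/263 E=873984/172265] → run E
t=12: vr[B=1536/263 E=1143296/172265] → run B
t=13: vr[B=2048/263 E=1143296/172265] → run E
t=14: vr[B=2048/263 E=1412608/172265] → run B
t=15: vr[B=2560/263 E=1412608/172265] → run E
t=16: vr[B=2560/263 E=336384/34453] → run B
t=17: vr[E=336384/34453] → run E
t=18: vr[E=1951232/172265] → run E
t=19: vr[E=2220544/172265] → run E
t=20: (idle)
t=21: (idle)
t=22: (idle)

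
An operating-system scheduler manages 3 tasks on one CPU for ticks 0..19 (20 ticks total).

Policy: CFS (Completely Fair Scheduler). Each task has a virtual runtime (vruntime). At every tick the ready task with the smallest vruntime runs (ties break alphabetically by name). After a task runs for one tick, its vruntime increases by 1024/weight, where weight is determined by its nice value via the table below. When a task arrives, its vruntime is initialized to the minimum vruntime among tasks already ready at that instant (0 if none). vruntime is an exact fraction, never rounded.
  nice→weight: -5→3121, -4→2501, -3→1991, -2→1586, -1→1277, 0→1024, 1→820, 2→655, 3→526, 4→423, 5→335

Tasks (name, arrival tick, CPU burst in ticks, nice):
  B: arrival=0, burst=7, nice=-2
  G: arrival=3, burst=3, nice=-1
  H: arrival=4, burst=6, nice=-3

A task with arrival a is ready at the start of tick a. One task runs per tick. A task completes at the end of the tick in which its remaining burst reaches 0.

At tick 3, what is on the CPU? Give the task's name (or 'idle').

t=0: vr[B=0] → run B
t=1: vr[B=512/793] → run B
t=2: vr[B=1024/793] → run B
t=3: vr[B=1536/793 G=1536/793] → run B
t=4: vr[B=2048/793 G=1536/793 H=1536/793] → run G
t=5: vr[B=2048/793 G=2773504/1012661 H=1536/793] → run H
t=6: vr[B=2048/793 G=2773504/1012661 H=3870208/1578863] → run H
t=7: vr[B=2048/793 G=2773504/1012661 H=4682240/1578863] → run B
t=8: vr[B=2560/793 G=2773504/1012661 H=4682240/1578863] → run G
t=9: vr[B=2560/793 G=3585536/1012661 H=4682240/1578863] → run H
t=10: vr[B=2560/793 G=3585536/1012661 H=5494272/1578863] → run B
t=11: vr[B=3072/793 G=3585536/1012661 H=5494272/1578863] → run H
t=12: vr[B=3072/793 G=3585536/1012661 H=6306304/1578863] → run G
t=13: vr[B=3072/793 H=6306304/1578863] → run B
t=14: vr[H=6306304/1578863] → run H
t=15: vr[H=7118336/1578863] → run H
t=16: (idle)
t=17: (idle)
t=18: (idle)
t=19: (idle)

running at tick 3 = B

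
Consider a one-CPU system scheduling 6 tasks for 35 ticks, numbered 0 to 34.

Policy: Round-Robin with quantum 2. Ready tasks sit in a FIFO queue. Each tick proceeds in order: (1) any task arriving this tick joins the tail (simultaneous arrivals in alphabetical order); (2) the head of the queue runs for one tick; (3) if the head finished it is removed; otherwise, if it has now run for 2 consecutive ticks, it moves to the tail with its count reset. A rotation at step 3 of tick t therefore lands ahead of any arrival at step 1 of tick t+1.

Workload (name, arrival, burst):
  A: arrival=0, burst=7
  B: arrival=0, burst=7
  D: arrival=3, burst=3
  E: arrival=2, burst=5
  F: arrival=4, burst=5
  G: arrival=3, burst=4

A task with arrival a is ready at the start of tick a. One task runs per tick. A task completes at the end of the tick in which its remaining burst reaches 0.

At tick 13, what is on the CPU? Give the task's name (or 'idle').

running at tick 13 = B

t=0: queue=[A,B] q_used=0 → run A
t=1: queue=[A,B] q_used=1 → run A
t=2: queue=[B,A,E] q_used=0 → run B
t=3: queue=[B,A,E,D,G] q_used=1 → run B
t=4: queue=[A,E,D,G,B,F] q_used=0 → run A
t=5: queue=[A,E,D,G,B,F] q_used=1 → run A
t=6: queue=[E,D,G,B,F,A] q_used=0 → run E
t=7: queue=[E,D,G,B,F,A] q_used=1 → run E
t=8: queue=[D,G,B,F,A,E] q_used=0 → run D
t=9: queue=[D,G,B,F,A,E] q_used=1 → run D
t=10: queue=[G,B,F,A,E,D] q_used=0 → run G
t=11: queue=[G,B,F,A,E,D] q_used=1 → run G
t=12: queue=[B,F,A,E,D,G] q_used=0 → run B
t=13: queue=[B,F,A,E,D,G] q_used=1 → run B
t=14: queue=[F,A,E,D,G,B] q_used=0 → run F
t=15: queue=[F,A,E,D,G,B] q_used=1 → run F
t=16: queue=[A,E,D,G,B,F] q_used=0 → run A
t=17: queue=[A,E,D,G,B,F] q_used=1 → run A
t=18: queue=[E,D,G,B,F,A] q_used=0 → run E
t=19: queue=[E,D,G,B,F,A] q_used=1 → run E
t=20: queue=[D,G,B,F,A,E] q_used=0 → run D
t=21: queue=[G,B,F,A,E] q_used=0 → run G
t=22: queue=[G,B,F,A,E] q_used=1 → run G
t=23: queue=[B,F,A,E] q_used=0 → run B
t=24: queue=[B,F,A,E] q_used=1 → run B
t=25: queue=[F,A,E,B] q_used=0 → run F
t=26: queue=[F,A,E,B] q_used=1 → run F
t=27: queue=[A,E,B,F] q_used=0 → run A
t=28: queue=[E,B,F] q_used=0 → run E
t=29: queue=[B,F] q_used=0 → run B
t=30: queue=[F] q_used=0 → run F
t=31: (idle)
t=32: (idle)
t=33: (idle)
t=34: (idle)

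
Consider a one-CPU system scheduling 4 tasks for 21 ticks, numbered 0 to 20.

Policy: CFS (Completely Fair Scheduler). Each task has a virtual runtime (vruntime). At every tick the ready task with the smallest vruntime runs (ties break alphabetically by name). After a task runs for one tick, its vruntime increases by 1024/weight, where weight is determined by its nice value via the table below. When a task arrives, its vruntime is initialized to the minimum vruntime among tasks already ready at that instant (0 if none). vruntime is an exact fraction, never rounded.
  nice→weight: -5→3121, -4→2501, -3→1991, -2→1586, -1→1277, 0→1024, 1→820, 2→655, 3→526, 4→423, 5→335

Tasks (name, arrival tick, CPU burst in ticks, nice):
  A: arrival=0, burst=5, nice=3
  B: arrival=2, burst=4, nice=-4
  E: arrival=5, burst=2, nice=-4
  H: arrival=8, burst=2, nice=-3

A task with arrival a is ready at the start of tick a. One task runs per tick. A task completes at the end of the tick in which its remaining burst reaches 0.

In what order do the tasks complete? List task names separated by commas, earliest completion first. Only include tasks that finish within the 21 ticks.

completion order = B, E, H, A

t=0: vr[A=0] → run A
t=1: vr[A=512/263] → run A
t=2: vr[A=1024/263 B=1024/263] → run A
t=3: vr[A=1536/263 B=1024/263] → run B
t=4: vr[A=1536/263 B=2830336/657763] → run B
t=5: vr[A=1536/263 B=3099648/657763 E=3099648/657763] → run B
t=6: vr[A=1536/263 B=3368960/657763 E=3099648/657763] → run E
t=7: vr[A=1536/263 B=3368960/657763 E=3368960/657763] → run B
t=8: vr[A=1536/263 E=3368960/657763 H=3368960/657763] → run E
t=9: vr[A=1536/263 H=3368960/657763] → run H
t=10: vr[A=1536/263 H=7381148672/1309606133] → run H
t=11: vr[A=1536/263] → run A
t=12: vr[A=2048/263] → run A
t=13: (idle)
t=14: (idle)
t=15: (idle)
t=16: (idle)
t=17: (idle)
t=18: (idle)
t=19: (idle)
t=20: (idle)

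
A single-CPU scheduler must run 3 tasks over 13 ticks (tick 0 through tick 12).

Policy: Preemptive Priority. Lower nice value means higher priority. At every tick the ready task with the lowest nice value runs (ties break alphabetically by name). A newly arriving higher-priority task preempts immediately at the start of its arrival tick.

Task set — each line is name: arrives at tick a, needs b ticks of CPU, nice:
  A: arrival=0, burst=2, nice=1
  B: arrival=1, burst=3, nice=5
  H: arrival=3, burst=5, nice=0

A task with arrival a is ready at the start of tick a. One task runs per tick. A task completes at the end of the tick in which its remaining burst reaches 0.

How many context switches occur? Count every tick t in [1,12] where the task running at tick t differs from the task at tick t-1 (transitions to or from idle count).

context switches = 4

t=0: ready={A} → run A
t=1: ready={A,B} → run A
t=2: ready={B} → run B
t=3: ready={B,H} → run H
t=4: ready={B,H} → run H
t=5: ready={B,H} → run H
t=6: ready={B,H} → run H
t=7: ready={B,H} → run H
t=8: ready={B} → run B
t=9: ready={B} → run B
t=10: (idle)
t=11: (idle)
t=12: (idle)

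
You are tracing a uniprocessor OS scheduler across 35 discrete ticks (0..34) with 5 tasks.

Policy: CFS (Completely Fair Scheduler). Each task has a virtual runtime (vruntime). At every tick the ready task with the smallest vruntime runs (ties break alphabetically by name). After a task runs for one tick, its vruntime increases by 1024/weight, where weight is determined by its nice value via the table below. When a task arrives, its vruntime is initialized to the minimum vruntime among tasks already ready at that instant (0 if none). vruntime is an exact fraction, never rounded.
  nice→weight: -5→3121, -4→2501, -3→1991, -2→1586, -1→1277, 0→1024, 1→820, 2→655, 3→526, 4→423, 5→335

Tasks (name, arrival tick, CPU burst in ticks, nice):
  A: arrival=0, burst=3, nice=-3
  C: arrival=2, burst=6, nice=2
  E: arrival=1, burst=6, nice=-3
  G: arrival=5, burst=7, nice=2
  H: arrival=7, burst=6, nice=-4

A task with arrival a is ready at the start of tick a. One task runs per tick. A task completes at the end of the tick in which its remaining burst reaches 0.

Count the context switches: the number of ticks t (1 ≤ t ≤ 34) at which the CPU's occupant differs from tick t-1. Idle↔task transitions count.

context switches = 24

t=0: vr[A=0] → run A
t=1: vr[A=1024/1991 E=1024/1991] → run A
t=2: vr[A=2048/1991 C=1024/1991 E=1024/1991] → run C
t=3: vr[A=2048/1991 C=2709504/1304105 E=1024/1991] → run E
t=4: vr[A=2048/1991 C=2709504/1304105 E=2048/1991] → run A
t=5: vr[C=2709504/1304105 E=2048/1991 G=2048/1991] → run E
t=6: vr[C=2709504/1304105 E=3072/1991 G=2048/1991] → run G
t=7: vr[C=2709504/1304105 E=3072/1991 G=3380224/1304105 H=3072/1991] → run E
t=8: vr[C=2709504/1304105 E=4096/1991 G=3380224/1304105 H=3072/1991] → run H
t=9: vr[C=2709504/1304105 E=4096/1991 G=3380224/1304105 H=9721856/4979491] → run H
t=10: vr[C=2709504/1304105 E=4096/1991 G=3380224/1304105 H=11760640/4979491] → run E
t=11: vr[C=2709504/1304105 E=5120/1991 G=3380224/1304105 H=11760640/4979491] → run C
t=12: vr[C=4748288/1304105 E=5120/1991 G=3380224/1304105 H=11760640/4979491] → run H
t=13: vr[C=4748288/1304105 E=5120/1991 G=3380224/1304105 H=13799424/4979491] → run E
t=14: vr[C=4748288/1304105 E=6144/1991 G=3380224/1304105 H=13799424/4979491] → run G
t=15: vr[C=4748288/1304105 E=6144/1991 G=5419008/1304105 H=13799424/4979491] → run H
t=16: vr[C=4748288/1304105 E=6144/1991 G=5419008/1304105 H=15838208/4979491] → run E
t=17: vr[C=4748288/1304105 G=5419008/1304105 H=15838208/4979491] → run H
t=18: vr[C=4748288/1304105 G=5419008/1304105 H=17876992/4979491] → run H
t=19: vr[C=4748288/1304105 G=5419008/1304105] → run C
t=20: vr[C=6787072/1304105 G=5419008/1304105] → run G
t=21: vr[C=6787072/1304105 G=7457792/1304105] → run C
t=22: vr[C=8825856/1304105 G=7457792/1304105] → run G
t=23: vr[C=8825856/1304105 G=9496576/1304105] → run C
t=24: vr[C=2172928/260821 G=9496576/1304105] → run G
t=25: vr[C=2172928/260821 G=2307072/260821] → run C
t=26: vr[G=2307072/260821] → run G
t=27: vr[G=13574144/1304105] → run G
t=28: (idle)
t=29: (idle)
t=30: (idle)
t=31: (idle)
t=32: (idle)
t=33: (idle)
t=34: (idle)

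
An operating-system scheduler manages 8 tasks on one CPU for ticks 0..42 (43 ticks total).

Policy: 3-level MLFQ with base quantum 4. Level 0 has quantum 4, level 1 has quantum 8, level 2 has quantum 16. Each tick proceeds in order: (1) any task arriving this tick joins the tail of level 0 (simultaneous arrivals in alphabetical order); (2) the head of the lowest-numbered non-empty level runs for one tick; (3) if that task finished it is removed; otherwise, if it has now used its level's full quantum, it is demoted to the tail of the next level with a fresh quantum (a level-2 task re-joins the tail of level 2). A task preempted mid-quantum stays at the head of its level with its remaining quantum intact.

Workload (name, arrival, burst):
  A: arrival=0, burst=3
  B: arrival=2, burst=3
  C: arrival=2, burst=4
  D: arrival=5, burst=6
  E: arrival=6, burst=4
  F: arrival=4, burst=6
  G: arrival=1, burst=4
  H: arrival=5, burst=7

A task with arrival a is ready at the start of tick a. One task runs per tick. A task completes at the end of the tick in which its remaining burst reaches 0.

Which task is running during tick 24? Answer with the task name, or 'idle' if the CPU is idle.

t=0: L0/L1/L2 = A/-/- → run A
t=1: L0/L1/L2 = AG/-/- → run A
t=2: L0/L1/L2 = AGBC/-/- → run A
t=3: L0/L1/L2 = GBC/-/- → run G
t=4: L0/L1/L2 = GBCF/-/- → run G
t=5: L0/L1/L2 = GBCFDH/-/- → run G
t=6: L0/L1/L2 = GBCFDHE/-/- → run G
t=7: L0/L1/L2 = BCFDHE/-/- → run B
t=8: L0/L1/L2 = BCFDHE/-/- → run B
t=9: L0/L1/L2 = BCFDHE/-/- → run B
t=10: L0/L1/L2 = CFDHE/-/- → run C
t=11: L0/L1/L2 = CFDHE/-/- → run C
t=12: L0/L1/L2 = CFDHE/-/- → run C
t=13: L0/L1/L2 = CFDHE/-/- → run C
t=14: L0/L1/L2 = FDHE/-/- → run F
t=15: L0/L1/L2 = FDHE/-/- → run F
t=16: L0/L1/L2 = FDHE/-/- → run F
t=17: L0/L1/L2 = FDHE/-/- → run F
t=18: L0/L1/L2 = DHE/F/- → run D
t=19: L0/L1/L2 = DHE/F/- → run D
t=20: L0/L1/L2 = DHE/F/- → run D
t=21: L0/L1/L2 = DHE/F/- → run D
t=22: L0/L1/L2 = HE/FD/- → run H
t=23: L0/L1/L2 = HE/FD/- → run H
t=24: L0/L1/L2 = HE/FD/- → run H
t=25: L0/L1/L2 = HE/FD/- → run H
t=26: L0/L1/L2 = E/FDH/- → run E
t=27: L0/L1/L2 = E/FDH/- → run E
t=28: L0/L1/L2 = E/FDH/- → run E
t=29: L0/L1/L2 = E/FDH/- → run E
t=30: L0/L1/L2 = -/FDH/- → run F
t=31: L0/L1/L2 = -/FDH/- → run F
t=32: L0/L1/L2 = -/DH/- → run D
t=33: L0/L1/L2 = -/DH/- → run D
t=34: L0/L1/L2 = -/H/- → run H
t=35: L0/L1/L2 = -/H/- → run H
t=36: L0/L1/L2 = -/H/- → run H
t=37: (idle)
t=38: (idle)
t=39: (idle)
t=40: (idle)
t=41: (idle)
t=42: (idle)

running at tick 24 = H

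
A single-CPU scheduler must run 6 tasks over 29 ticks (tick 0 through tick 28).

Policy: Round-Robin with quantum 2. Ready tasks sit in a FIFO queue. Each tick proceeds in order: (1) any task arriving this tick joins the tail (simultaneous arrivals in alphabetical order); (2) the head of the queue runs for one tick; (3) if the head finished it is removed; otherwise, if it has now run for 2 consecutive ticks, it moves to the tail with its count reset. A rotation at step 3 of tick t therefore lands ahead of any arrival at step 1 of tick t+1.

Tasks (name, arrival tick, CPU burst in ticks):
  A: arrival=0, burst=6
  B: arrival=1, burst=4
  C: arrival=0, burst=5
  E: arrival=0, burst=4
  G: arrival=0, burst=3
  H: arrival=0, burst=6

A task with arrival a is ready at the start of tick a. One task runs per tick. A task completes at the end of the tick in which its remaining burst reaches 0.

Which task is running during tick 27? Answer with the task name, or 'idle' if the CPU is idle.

t=0: queue=[A,C,E,G,H] q_used=0 → run A
t=1: queue=[A,C,E,G,H,B] q_used=1 → run A
t=2: queue=[C,E,G,H,B,A] q_used=0 → run C
t=3: queue=[C,E,G,H,B,A] q_used=1 → run C
t=4: queue=[E,G,H,B,A,C] q_used=0 → run E
t=5: queue=[E,G,H,B,A,C] q_used=1 → run E
t=6: queue=[G,H,B,A,C,E] q_used=0 → run G
t=7: queue=[G,H,B,A,C,E] q_used=1 → run G
t=8: queue=[H,B,A,C,E,G] q_used=0 → run H
t=9: queue=[H,B,A,C,E,G] q_used=1 → run H
t=10: queue=[B,A,C,E,G,H] q_used=0 → run B
t=11: queue=[B,A,C,E,G,H] q_used=1 → run B
t=12: queue=[A,C,E,G,H,B] q_used=0 → run A
t=13: queue=[A,C,E,G,H,B] q_used=1 → run A
t=14: queue=[C,E,G,H,B,A] q_used=0 → run C
t=15: queue=[C,E,G,H,B,A] q_used=1 → run C
t=16: queue=[E,G,H,B,A,C] q_used=0 → run E
t=17: queue=[E,G,H,B,A,C] q_used=1 → run E
t=18: queue=[G,H,B,A,C] q_used=0 → run G
t=19: queue=[H,B,A,C] q_used=0 → run H
t=20: queue=[H,B,A,C] q_used=1 → run H
t=21: queue=[B,A,C,H] q_used=0 → run B
t=22: queue=[B,A,C,H] q_used=1 → run B
t=23: queue=[A,C,H] q_used=0 → run A
t=24: queue=[A,C,H] q_used=1 → run A
t=25: queue=[C,H] q_used=0 → run C
t=26: queue=[H] q_used=0 → run H
t=27: queue=[H] q_used=1 → run H
t=28: (idle)

running at tick 27 = H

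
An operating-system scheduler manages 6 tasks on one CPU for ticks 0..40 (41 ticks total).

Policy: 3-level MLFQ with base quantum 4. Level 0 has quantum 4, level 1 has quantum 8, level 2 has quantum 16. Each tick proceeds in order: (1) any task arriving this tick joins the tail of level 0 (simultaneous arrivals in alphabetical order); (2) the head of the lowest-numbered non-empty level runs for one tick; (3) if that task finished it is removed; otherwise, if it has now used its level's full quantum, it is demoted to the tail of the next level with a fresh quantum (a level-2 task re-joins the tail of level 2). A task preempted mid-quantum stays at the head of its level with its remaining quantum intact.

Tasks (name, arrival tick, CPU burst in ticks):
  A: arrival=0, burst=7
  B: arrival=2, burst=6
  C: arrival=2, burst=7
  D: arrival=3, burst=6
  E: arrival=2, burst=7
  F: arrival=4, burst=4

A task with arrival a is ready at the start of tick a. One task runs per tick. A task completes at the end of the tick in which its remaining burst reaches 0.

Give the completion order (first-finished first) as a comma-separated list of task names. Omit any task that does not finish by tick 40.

completion order = F, A, B, C, E, D

t=0: L0/L1/L2 = A/-/- → run A
t=1: L0/L1/L2 = A/-/- → run A
t=2: L0/L1/L2 = ABCE/-/- → run A
t=3: L0/L1/L2 = ABCED/-/- → run A
t=4: L0/L1/L2 = BCEDF/A/- → run B
t=5: L0/L1/L2 = BCEDF/A/- → run B
t=6: L0/L1/L2 = BCEDF/A/- → run B
t=7: L0/L1/L2 = BCEDF/A/- → run B
t=8: L0/L1/L2 = CEDF/AB/- → run C
t=9: L0/L1/L2 = CEDF/AB/- → run C
t=10: L0/L1/L2 = CEDF/AB/- → run C
t=11: L0/L1/L2 = CEDF/AB/- → run C
t=12: L0/L1/L2 = EDF/ABC/- → run E
t=13: L0/L1/L2 = EDF/ABC/- → run E
t=14: L0/L1/L2 = EDF/ABC/- → run E
t=15: L0/L1/L2 = EDF/ABC/- → run E
t=16: L0/L1/L2 = DF/ABCE/- → run D
t=17: L0/L1/L2 = DF/ABCE/- → run D
t=18: L0/L1/L2 = DF/ABCE/- → run D
t=19: L0/L1/L2 = DF/ABCE/- → run D
t=20: L0/L1/L2 = F/ABCED/- → run F
t=21: L0/L1/L2 = F/ABCED/- → run F
t=22: L0/L1/L2 = F/ABCED/- → run F
t=23: L0/L1/L2 = F/ABCED/- → run F
t=24: L0/L1/L2 = -/ABCED/- → run A
t=25: L0/L1/L2 = -/ABCED/- → run A
t=26: L0/L1/L2 = -/ABCED/- → run A
t=27: L0/L1/L2 = -/BCED/- → run B
t=28: L0/L1/L2 = -/BCED/- → run B
t=29: L0/L1/L2 = -/CED/- → run C
t=30: L0/L1/L2 = -/CED/- → run C
t=31: L0/L1/L2 = -/CED/- → run C
t=32: L0/L1/L2 = -/ED/- → run E
t=33: L0/L1/L2 = -/ED/- → run E
t=34: L0/L1/L2 = -/ED/- → run E
t=35: L0/L1/L2 = -/D/- → run D
t=36: L0/L1/L2 = -/D/- → run D
t=37: (idle)
t=38: (idle)
t=39: (idle)
t=40: (idle)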